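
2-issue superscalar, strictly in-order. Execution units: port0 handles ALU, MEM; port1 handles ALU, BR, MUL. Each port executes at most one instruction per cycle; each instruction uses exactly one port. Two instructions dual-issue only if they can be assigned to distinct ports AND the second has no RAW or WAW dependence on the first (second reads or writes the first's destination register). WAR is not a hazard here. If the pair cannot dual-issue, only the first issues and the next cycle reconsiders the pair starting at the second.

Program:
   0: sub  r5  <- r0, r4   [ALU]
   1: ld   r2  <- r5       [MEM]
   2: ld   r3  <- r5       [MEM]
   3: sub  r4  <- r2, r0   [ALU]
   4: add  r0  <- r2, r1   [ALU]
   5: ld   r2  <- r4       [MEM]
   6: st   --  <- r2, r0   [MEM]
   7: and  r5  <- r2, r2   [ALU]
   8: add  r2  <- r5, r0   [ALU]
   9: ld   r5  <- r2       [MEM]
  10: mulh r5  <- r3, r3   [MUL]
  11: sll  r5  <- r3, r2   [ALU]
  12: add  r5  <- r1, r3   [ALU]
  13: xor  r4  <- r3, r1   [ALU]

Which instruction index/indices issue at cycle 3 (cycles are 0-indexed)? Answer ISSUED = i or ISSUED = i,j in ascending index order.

t=0 i0:sub.ALU ; RAW r5
t=1 i1:ld.MEM ; no-port MEM/MEM
t=2 i2,i3:ld.MEM sub.ALU ; 2-wide
t=3 i4,i5:add.ALU ld.MEM ; 2-wide
t=4 i6,i7:st.MEM and.ALU ; 2-wide
t=5 i8:add.ALU ; RAW r2
t=6 i9:ld.MEM ; WAW r5
t=7 i10:mulh.MUL ; WAW r5
t=8 i11:sll.ALU ; WAW r5
t=9 i12,i13:add.ALU xor.ALU ; 2-wide

ISSUED = 4,5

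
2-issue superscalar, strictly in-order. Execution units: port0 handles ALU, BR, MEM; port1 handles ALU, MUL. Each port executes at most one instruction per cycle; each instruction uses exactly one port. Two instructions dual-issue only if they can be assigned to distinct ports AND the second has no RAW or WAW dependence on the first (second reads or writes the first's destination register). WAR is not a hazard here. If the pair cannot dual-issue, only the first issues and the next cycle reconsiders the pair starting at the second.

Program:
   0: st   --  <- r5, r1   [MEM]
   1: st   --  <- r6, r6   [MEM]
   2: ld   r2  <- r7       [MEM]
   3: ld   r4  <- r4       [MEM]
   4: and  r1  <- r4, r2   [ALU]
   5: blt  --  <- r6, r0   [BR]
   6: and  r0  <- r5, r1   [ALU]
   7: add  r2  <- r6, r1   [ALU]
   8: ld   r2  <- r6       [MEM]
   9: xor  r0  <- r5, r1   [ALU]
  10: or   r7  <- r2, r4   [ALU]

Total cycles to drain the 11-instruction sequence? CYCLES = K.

CYCLES = 8

0. st.MEM @i0  | no-port MEM/MEM
1. st.MEM @i1  | no-port MEM/MEM
2. ld.MEM @i2  | no-port MEM/MEM
3. ld.MEM @i3  | RAW r4
4. and.ALU;blt.BR @i4/i5  | pair
5. and.ALU;add.ALU @i6/i7  | pair
6. ld.MEM;xor.ALU @i8/i9  | pair
7. or.ALU @i10  | tail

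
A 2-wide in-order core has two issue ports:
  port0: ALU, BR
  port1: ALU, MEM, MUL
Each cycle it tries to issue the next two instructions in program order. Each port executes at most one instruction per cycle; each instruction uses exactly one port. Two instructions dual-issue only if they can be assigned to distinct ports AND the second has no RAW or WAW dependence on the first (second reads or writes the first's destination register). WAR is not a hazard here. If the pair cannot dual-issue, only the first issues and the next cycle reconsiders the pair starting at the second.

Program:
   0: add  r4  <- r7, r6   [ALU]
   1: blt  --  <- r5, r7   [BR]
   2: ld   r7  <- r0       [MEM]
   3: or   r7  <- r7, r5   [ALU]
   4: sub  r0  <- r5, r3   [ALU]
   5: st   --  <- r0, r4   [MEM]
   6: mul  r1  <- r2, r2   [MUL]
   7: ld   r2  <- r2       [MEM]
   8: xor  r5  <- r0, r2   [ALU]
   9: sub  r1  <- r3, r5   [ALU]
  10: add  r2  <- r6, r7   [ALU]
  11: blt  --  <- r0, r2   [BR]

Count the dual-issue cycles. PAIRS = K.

PAIRS = 3

  cy0 -> i0,i1 (add;blt) dual
  cy1 -> i2 (ld) RAW+WAW r7
  cy2 -> i3,i4 (or;sub) dual
  cy3 -> i5 (st) no-port MEM/MUL
  cy4 -> i6 (mul) no-port MUL/MEM
  cy5 -> i7 (ld) RAW r2
  cy6 -> i8 (xor) RAW r5
  cy7 -> i9,i10 (sub;add) dual
  cy8 -> i11 (blt) tail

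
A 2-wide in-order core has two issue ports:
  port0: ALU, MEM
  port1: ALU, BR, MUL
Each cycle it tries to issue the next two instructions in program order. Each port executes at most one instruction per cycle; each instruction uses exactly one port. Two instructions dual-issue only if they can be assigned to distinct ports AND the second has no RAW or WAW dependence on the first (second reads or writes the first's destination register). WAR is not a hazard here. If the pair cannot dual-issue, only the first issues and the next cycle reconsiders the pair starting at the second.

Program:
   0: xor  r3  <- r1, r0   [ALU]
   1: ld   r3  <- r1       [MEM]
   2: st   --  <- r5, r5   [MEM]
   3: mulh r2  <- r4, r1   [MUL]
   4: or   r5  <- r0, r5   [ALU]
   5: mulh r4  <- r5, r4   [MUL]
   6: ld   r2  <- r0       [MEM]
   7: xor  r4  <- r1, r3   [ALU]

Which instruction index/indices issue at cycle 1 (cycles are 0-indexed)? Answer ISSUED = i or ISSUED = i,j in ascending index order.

c0: i0 xor  WAW r3
c1: i1 ld  no-port MEM/MEM
c2: i2&i3 st;mulh  pair
c3: i4 or  RAW r5
c4: i5&i6 mulh;ld  pair
c5: i7 xor  tail

ISSUED = 1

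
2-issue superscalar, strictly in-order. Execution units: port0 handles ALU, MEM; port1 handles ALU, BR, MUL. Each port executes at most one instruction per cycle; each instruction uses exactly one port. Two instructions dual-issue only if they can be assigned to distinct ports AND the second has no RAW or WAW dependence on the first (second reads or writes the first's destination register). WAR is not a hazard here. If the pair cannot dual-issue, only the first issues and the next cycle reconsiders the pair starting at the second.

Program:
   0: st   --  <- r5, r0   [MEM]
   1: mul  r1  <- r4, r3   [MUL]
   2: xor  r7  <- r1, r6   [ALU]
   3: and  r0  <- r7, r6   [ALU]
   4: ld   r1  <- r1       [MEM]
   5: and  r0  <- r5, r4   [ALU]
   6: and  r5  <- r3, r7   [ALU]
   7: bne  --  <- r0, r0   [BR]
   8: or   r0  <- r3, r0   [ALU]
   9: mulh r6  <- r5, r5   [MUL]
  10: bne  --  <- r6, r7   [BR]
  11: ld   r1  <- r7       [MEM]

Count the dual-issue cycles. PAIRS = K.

c0: i0+i1 st/mul  dual
c1: i2 xor  RAW r7
c2: i3+i4 and/ld  dual
c3: i5+i6 and/and  dual
c4: i7+i8 bne/or  dual
c5: i9 mulh  no-port MUL/BR
c6: i10+i11 bne/ld  dual

PAIRS = 5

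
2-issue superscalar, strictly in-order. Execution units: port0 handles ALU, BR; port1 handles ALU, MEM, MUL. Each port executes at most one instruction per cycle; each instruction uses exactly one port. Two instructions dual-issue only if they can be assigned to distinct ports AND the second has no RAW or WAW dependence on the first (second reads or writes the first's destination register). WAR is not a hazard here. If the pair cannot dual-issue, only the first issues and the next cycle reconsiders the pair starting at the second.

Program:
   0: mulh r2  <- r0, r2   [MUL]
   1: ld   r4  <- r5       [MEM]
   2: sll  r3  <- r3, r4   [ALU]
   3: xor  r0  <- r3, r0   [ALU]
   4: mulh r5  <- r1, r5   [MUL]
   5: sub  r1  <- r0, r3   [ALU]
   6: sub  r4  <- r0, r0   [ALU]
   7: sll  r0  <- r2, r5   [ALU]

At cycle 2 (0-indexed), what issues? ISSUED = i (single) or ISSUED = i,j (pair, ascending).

ISSUED = 2

#0 head=0: mulh i0 no-port MUL/MEM
#1 head=1: ld i1 RAW r4
#2 head=2: sll i2 RAW r3
#3 head=3: xor mulh i3+i4 pair
#4 head=5: sub sub i5+i6 pair
#5 head=7: sll i7 tail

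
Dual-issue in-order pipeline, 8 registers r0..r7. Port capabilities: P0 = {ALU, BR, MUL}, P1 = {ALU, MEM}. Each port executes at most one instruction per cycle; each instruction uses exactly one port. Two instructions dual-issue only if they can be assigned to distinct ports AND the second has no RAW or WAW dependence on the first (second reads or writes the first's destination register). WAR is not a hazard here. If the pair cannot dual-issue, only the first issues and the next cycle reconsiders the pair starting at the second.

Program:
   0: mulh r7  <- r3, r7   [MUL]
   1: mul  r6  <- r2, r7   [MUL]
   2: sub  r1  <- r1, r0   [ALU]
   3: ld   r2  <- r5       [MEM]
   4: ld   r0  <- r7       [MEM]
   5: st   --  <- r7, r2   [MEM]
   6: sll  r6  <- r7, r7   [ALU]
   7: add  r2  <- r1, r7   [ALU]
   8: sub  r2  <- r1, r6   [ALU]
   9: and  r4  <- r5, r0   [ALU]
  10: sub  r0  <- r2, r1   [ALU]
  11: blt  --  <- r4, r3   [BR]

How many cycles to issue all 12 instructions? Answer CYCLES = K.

0. mulh.MUL @i0  | no-port MUL/MUL
1. mul.MUL+sub.ALU @i1&i2  | dual
2. ld.MEM @i3  | no-port MEM/MEM
3. ld.MEM @i4  | no-port MEM/MEM
4. st.MEM+sll.ALU @i5&i6  | dual
5. add.ALU @i7  | WAW r2
6. sub.ALU+and.ALU @i8&i9  | dual
7. sub.ALU+blt.BR @i10&i11  | dual

CYCLES = 8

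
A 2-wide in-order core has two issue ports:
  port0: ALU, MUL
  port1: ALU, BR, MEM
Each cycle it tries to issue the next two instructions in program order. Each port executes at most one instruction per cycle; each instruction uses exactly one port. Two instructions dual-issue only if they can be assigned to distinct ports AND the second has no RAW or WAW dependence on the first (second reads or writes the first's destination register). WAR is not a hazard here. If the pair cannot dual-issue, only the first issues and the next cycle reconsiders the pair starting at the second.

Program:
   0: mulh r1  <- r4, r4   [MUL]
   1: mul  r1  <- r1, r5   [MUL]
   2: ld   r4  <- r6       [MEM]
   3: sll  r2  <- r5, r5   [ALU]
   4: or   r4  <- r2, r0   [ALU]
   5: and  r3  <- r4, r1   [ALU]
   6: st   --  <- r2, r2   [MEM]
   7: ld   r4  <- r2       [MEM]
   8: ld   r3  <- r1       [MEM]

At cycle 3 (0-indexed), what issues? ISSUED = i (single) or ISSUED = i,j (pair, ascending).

ISSUED = 4

c0: i0 mulh  no-port MUL/MUL
c1: i1/i2 mul+ld  dual
c2: i3 sll  RAW r2
c3: i4 or  RAW r4
c4: i5/i6 and+st  dual
c5: i7 ld  no-port MEM/MEM
c6: i8 ld  tail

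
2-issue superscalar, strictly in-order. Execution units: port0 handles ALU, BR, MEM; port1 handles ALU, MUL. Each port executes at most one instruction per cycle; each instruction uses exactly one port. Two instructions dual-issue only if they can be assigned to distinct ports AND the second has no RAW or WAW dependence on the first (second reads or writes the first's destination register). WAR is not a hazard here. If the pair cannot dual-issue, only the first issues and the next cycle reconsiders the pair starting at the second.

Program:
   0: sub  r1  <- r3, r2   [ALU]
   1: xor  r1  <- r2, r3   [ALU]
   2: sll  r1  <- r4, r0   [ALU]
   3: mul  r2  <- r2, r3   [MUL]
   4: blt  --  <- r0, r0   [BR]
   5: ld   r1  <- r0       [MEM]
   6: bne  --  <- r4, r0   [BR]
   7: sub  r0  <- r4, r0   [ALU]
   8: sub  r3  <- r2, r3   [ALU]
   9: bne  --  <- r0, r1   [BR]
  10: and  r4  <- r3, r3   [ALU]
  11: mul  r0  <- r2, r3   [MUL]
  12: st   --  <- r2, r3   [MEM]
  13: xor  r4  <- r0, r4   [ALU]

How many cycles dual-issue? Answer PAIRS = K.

0. sub @i0  | WAW r1
1. xor @i1  | WAW r1
2. sll mul @i2,i3  | pair
3. blt @i4  | no-port BR/MEM
4. ld @i5  | no-port MEM/BR
5. bne sub @i6,i7  | pair
6. sub bne @i8,i9  | pair
7. and mul @i10,i11  | pair
8. st xor @i12,i13  | pair

PAIRS = 5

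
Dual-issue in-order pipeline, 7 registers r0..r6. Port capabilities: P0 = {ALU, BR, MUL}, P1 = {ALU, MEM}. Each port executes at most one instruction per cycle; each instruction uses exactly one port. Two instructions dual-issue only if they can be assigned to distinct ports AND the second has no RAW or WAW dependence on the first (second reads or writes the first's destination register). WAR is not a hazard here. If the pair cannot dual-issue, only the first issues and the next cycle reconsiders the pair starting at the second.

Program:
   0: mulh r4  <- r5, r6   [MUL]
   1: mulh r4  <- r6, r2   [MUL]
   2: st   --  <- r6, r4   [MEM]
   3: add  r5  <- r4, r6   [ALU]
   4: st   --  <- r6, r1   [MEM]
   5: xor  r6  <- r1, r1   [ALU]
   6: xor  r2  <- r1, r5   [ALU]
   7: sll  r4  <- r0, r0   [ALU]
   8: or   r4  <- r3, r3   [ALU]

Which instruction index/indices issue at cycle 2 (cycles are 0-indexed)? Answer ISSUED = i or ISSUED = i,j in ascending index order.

ISSUED = 2,3

t=0 i0:mulh.MUL ; no-port MUL/MUL
t=1 i1:mulh.MUL ; RAW r4
t=2 i2/i3:st.MEM+add.ALU ; pair
t=3 i4/i5:st.MEM+xor.ALU ; pair
t=4 i6/i7:xor.ALU+sll.ALU ; pair
t=5 i8:or.ALU ; tail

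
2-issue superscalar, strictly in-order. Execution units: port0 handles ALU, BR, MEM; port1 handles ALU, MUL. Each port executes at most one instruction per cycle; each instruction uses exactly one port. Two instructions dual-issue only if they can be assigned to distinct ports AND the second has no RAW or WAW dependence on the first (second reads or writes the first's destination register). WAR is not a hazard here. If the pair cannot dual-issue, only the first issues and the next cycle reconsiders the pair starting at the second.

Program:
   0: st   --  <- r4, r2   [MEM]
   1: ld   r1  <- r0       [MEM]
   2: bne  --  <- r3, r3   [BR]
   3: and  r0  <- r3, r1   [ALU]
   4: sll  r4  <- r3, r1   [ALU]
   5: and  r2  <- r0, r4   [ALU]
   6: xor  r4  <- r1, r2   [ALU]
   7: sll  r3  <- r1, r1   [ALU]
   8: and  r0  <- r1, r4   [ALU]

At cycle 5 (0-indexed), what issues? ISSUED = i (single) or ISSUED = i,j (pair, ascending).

#0 head=0: st.MEM i0 no-port MEM/MEM
#1 head=1: ld.MEM i1 no-port MEM/BR
#2 head=2: bne.BR/and.ALU i2/i3 pair
#3 head=4: sll.ALU i4 RAW r4
#4 head=5: and.ALU i5 RAW r2
#5 head=6: xor.ALU/sll.ALU i6/i7 pair
#6 head=8: and.ALU i8 tail

ISSUED = 6,7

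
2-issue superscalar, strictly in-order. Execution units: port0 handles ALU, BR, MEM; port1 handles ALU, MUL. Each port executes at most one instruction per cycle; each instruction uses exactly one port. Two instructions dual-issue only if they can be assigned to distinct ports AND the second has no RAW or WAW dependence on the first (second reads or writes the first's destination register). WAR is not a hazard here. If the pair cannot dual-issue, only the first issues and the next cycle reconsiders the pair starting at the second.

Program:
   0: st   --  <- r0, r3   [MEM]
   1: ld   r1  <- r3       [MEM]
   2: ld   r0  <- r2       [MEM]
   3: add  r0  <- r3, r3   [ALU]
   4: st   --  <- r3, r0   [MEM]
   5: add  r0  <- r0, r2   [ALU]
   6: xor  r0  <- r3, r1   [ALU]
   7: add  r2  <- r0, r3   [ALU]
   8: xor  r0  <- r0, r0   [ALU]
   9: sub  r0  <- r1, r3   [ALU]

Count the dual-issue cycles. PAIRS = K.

  cy0 -> i0 (st.MEM) no-port MEM/MEM
  cy1 -> i1 (ld.MEM) no-port MEM/MEM
  cy2 -> i2 (ld.MEM) WAW r0
  cy3 -> i3 (add.ALU) RAW r0
  cy4 -> i4+i5 (st.MEM add.ALU) dual
  cy5 -> i6 (xor.ALU) RAW r0
  cy6 -> i7+i8 (add.ALU xor.ALU) dual
  cy7 -> i9 (sub.ALU) tail

PAIRS = 2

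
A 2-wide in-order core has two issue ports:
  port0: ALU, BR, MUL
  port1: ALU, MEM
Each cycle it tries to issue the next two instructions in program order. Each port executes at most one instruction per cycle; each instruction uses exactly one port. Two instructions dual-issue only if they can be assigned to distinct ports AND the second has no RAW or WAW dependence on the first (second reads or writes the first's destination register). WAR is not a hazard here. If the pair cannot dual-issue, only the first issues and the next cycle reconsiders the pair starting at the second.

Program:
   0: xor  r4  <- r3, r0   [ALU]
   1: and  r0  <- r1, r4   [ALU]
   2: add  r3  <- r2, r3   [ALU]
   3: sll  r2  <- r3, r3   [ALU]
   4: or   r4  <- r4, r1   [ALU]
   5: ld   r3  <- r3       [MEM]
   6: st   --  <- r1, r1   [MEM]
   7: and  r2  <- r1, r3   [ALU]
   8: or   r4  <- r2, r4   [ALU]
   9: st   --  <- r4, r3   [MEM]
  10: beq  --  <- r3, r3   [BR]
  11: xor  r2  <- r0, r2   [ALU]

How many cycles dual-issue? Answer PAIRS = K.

t=0 i0:xor.ALU ; RAW r4
t=1 i1&i2:and.ALU/add.ALU ; 2-wide
t=2 i3&i4:sll.ALU/or.ALU ; 2-wide
t=3 i5:ld.MEM ; no-port MEM/MEM
t=4 i6&i7:st.MEM/and.ALU ; 2-wide
t=5 i8:or.ALU ; RAW r4
t=6 i9&i10:st.MEM/beq.BR ; 2-wide
t=7 i11:xor.ALU ; tail

PAIRS = 4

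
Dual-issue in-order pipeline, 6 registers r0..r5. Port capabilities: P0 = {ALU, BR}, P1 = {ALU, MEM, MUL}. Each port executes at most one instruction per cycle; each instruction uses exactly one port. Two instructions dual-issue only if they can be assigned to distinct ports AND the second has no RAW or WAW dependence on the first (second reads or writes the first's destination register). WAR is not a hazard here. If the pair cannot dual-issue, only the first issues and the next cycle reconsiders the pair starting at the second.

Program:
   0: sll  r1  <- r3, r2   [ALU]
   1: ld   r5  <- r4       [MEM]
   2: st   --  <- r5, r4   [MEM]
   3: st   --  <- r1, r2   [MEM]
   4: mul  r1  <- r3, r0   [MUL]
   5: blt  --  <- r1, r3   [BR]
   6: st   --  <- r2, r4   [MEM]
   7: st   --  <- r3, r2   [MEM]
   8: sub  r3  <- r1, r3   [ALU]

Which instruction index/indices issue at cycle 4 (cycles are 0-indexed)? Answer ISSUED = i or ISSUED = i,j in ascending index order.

t=0 i0,i1:sll/ld ; pair
t=1 i2:st ; no-port MEM/MEM
t=2 i3:st ; no-port MEM/MUL
t=3 i4:mul ; RAW r1
t=4 i5,i6:blt/st ; pair
t=5 i7,i8:st/sub ; pair

ISSUED = 5,6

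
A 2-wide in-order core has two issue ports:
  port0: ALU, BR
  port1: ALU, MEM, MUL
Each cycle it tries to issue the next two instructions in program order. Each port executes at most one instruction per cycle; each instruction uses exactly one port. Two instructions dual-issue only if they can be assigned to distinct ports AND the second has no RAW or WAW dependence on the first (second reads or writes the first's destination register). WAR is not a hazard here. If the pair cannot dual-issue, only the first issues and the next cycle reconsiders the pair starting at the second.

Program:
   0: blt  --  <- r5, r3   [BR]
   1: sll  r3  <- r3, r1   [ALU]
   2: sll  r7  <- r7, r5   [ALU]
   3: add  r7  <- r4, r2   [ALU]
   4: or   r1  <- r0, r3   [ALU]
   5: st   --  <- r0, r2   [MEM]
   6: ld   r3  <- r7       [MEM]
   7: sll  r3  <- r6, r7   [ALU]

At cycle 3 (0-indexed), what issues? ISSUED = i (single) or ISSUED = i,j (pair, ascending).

t=0 i0,i1:blt+sll ; dual
t=1 i2:sll ; WAW r7
t=2 i3,i4:add+or ; dual
t=3 i5:st ; no-port MEM/MEM
t=4 i6:ld ; WAW r3
t=5 i7:sll ; tail

ISSUED = 5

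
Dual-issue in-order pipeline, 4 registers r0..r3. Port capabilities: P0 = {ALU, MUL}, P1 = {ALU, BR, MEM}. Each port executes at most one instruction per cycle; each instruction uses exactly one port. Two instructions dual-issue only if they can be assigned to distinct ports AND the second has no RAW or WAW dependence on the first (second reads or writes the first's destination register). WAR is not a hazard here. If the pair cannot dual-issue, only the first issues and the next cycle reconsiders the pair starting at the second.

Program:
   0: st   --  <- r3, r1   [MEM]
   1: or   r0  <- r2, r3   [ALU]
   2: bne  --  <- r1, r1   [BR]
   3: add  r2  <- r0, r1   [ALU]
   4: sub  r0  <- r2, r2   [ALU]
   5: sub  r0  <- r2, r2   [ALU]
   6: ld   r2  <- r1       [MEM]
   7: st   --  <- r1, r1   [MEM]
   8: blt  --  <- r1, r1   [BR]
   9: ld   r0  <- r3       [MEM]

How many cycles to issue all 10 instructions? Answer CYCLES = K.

  cy0 -> i0+i1 (st or) 2-wide
  cy1 -> i2+i3 (bne add) 2-wide
  cy2 -> i4 (sub) WAW r0
  cy3 -> i5+i6 (sub ld) 2-wide
  cy4 -> i7 (st) no-port MEM/BR
  cy5 -> i8 (blt) no-port BR/MEM
  cy6 -> i9 (ld) tail

CYCLES = 7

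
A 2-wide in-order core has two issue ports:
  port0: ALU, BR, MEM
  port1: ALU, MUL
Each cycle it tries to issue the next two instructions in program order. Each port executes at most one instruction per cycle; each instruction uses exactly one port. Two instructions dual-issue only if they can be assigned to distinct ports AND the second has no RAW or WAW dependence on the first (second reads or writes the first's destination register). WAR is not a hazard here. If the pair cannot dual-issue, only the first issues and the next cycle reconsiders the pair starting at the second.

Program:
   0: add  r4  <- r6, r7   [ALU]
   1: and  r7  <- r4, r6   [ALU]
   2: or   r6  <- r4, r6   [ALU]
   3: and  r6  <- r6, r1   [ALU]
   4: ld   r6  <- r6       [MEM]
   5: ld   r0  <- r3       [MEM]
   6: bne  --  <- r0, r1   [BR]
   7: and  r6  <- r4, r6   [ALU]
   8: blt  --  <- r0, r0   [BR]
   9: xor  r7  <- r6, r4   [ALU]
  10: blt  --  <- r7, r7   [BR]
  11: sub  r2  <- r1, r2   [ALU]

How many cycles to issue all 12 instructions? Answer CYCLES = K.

CYCLES = 8

  cy0 -> i0 (add) RAW r4
  cy1 -> i1+i2 (and+or) pair
  cy2 -> i3 (and) RAW+WAW r6
  cy3 -> i4 (ld) no-port MEM/MEM
  cy4 -> i5 (ld) no-port MEM/BR
  cy5 -> i6+i7 (bne+and) pair
  cy6 -> i8+i9 (blt+xor) pair
  cy7 -> i10+i11 (blt+sub) pair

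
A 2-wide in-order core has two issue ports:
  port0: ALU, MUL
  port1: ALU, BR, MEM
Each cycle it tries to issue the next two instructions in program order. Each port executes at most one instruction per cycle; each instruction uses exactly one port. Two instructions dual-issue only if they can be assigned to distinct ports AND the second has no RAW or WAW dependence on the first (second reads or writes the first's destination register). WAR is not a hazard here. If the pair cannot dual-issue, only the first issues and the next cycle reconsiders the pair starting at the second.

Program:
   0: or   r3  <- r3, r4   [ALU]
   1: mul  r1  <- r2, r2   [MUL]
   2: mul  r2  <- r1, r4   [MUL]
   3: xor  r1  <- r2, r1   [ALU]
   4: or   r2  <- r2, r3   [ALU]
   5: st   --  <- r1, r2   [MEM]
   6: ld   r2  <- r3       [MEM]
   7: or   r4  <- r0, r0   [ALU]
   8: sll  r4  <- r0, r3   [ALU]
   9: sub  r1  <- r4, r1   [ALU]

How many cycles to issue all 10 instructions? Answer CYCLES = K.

CYCLES = 7

  cy0 -> i0,i1 (or.ALU+mul.MUL) 2-wide
  cy1 -> i2 (mul.MUL) RAW r2
  cy2 -> i3,i4 (xor.ALU+or.ALU) 2-wide
  cy3 -> i5 (st.MEM) no-port MEM/MEM
  cy4 -> i6,i7 (ld.MEM+or.ALU) 2-wide
  cy5 -> i8 (sll.ALU) RAW r4
  cy6 -> i9 (sub.ALU) tail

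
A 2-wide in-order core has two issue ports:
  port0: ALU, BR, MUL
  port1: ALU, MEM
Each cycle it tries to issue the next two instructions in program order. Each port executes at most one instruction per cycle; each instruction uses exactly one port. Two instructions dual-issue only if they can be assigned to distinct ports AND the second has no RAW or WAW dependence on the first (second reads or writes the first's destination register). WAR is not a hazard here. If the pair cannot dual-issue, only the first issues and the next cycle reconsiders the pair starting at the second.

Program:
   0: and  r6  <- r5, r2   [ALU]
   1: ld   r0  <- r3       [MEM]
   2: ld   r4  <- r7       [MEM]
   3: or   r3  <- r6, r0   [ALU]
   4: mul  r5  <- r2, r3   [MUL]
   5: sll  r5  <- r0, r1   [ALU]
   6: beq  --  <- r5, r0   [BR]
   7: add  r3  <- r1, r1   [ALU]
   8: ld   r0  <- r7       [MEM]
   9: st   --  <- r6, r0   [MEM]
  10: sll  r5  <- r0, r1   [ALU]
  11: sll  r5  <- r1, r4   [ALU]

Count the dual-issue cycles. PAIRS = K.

PAIRS = 4

t=0 i0,i1:and.ALU;ld.MEM ; 2-wide
t=1 i2,i3:ld.MEM;or.ALU ; 2-wide
t=2 i4:mul.MUL ; WAW r5
t=3 i5:sll.ALU ; RAW r5
t=4 i6,i7:beq.BR;add.ALU ; 2-wide
t=5 i8:ld.MEM ; no-port MEM/MEM
t=6 i9,i10:st.MEM;sll.ALU ; 2-wide
t=7 i11:sll.ALU ; tail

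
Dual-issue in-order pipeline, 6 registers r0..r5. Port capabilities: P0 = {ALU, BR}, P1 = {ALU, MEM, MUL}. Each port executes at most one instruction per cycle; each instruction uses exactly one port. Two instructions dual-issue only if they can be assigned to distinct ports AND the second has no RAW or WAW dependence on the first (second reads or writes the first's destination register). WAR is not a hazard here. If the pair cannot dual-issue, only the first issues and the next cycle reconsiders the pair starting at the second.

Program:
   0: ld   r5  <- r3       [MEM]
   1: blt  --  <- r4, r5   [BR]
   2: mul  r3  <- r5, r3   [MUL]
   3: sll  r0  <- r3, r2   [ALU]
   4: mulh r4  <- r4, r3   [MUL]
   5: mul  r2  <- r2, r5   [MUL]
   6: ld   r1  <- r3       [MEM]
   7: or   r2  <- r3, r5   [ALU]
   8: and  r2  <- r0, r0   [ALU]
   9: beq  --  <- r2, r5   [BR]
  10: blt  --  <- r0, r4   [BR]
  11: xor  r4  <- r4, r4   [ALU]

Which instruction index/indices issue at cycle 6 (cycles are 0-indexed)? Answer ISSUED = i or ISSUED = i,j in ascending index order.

0. ld.MEM @i0  | RAW r5
1. blt.BR mul.MUL @i1&i2  | dual
2. sll.ALU mulh.MUL @i3&i4  | dual
3. mul.MUL @i5  | no-port MUL/MEM
4. ld.MEM or.ALU @i6&i7  | dual
5. and.ALU @i8  | RAW r2
6. beq.BR @i9  | no-port BR/BR
7. blt.BR xor.ALU @i10&i11  | dual

ISSUED = 9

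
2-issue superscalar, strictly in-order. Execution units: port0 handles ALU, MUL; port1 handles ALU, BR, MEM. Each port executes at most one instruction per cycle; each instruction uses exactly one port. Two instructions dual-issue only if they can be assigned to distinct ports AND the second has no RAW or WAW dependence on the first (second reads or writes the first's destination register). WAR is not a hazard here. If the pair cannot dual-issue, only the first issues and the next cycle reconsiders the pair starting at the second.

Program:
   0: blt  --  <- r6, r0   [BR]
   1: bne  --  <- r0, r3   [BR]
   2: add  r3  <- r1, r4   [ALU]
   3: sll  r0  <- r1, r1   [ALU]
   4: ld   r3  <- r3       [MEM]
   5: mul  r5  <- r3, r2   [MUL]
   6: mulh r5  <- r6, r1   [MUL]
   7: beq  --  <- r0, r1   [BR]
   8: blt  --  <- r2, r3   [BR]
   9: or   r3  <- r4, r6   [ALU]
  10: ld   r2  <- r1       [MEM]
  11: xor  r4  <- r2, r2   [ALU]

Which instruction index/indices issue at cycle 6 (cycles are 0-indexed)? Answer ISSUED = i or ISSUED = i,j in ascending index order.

[0] i0  blt.BR  -- no-port BR/BR
[1] i1,i2  bne.BR;add.ALU  -- pair
[2] i3,i4  sll.ALU;ld.MEM  -- pair
[3] i5  mul.MUL  -- no-port MUL/MUL
[4] i6,i7  mulh.MUL;beq.BR  -- pair
[5] i8,i9  blt.BR;or.ALU  -- pair
[6] i10  ld.MEM  -- RAW r2
[7] i11  xor.ALU  -- tail

ISSUED = 10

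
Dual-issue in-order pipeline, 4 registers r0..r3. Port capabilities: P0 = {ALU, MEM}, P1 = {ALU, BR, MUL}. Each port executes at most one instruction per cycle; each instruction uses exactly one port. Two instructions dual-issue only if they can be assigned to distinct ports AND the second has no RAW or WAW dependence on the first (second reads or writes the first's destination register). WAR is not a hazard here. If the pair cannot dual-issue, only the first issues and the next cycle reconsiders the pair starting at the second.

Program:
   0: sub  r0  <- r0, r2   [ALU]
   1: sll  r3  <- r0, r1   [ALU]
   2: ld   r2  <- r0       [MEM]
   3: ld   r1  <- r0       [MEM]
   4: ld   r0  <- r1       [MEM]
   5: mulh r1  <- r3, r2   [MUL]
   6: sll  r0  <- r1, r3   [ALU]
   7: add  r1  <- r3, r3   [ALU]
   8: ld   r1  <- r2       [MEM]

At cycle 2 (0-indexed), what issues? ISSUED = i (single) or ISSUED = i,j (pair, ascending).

ISSUED = 3

c0: i0 sub.ALU  RAW r0
c1: i1,i2 sll.ALU;ld.MEM  2-wide
c2: i3 ld.MEM  no-port MEM/MEM
c3: i4,i5 ld.MEM;mulh.MUL  2-wide
c4: i6,i7 sll.ALU;add.ALU  2-wide
c5: i8 ld.MEM  tail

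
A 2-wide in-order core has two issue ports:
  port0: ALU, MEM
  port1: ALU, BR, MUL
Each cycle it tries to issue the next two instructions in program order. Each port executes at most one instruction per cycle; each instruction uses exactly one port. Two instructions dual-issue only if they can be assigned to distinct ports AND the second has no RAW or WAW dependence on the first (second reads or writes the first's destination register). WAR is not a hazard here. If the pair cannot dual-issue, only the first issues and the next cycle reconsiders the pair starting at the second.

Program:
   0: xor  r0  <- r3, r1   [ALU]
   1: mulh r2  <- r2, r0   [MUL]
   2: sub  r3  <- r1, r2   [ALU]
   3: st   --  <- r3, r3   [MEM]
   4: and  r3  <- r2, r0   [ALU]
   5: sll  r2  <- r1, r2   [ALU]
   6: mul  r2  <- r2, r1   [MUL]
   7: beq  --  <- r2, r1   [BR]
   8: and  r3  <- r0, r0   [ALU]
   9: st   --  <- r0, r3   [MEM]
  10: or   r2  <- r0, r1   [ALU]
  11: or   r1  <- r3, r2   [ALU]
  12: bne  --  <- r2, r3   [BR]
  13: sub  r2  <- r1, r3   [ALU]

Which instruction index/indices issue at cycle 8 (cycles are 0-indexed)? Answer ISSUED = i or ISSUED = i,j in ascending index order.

ISSUED = 11,12

  cy0 -> i0 (xor.ALU) RAW r0
  cy1 -> i1 (mulh.MUL) RAW r2
  cy2 -> i2 (sub.ALU) RAW r3
  cy3 -> i3,i4 (st.MEM+and.ALU) dual
  cy4 -> i5 (sll.ALU) RAW+WAW r2
  cy5 -> i6 (mul.MUL) no-port MUL/BR
  cy6 -> i7,i8 (beq.BR+and.ALU) dual
  cy7 -> i9,i10 (st.MEM+or.ALU) dual
  cy8 -> i11,i12 (or.ALU+bne.BR) dual
  cy9 -> i13 (sub.ALU) tail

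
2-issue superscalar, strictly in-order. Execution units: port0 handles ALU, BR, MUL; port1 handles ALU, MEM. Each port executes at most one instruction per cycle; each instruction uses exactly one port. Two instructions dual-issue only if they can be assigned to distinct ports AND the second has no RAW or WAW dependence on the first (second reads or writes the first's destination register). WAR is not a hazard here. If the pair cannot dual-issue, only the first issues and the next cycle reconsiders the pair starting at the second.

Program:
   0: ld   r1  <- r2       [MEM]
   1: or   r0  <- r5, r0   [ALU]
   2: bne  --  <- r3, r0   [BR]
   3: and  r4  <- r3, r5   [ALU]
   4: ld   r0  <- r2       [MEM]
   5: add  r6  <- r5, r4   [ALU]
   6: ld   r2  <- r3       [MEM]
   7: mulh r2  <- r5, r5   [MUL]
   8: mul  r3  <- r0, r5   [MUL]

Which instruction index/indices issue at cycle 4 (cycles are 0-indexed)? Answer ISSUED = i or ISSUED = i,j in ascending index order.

  cy0 -> i0&i1 (ld.MEM/or.ALU) 2-wide
  cy1 -> i2&i3 (bne.BR/and.ALU) 2-wide
  cy2 -> i4&i5 (ld.MEM/add.ALU) 2-wide
  cy3 -> i6 (ld.MEM) WAW r2
  cy4 -> i7 (mulh.MUL) no-port MUL/MUL
  cy5 -> i8 (mul.MUL) tail

ISSUED = 7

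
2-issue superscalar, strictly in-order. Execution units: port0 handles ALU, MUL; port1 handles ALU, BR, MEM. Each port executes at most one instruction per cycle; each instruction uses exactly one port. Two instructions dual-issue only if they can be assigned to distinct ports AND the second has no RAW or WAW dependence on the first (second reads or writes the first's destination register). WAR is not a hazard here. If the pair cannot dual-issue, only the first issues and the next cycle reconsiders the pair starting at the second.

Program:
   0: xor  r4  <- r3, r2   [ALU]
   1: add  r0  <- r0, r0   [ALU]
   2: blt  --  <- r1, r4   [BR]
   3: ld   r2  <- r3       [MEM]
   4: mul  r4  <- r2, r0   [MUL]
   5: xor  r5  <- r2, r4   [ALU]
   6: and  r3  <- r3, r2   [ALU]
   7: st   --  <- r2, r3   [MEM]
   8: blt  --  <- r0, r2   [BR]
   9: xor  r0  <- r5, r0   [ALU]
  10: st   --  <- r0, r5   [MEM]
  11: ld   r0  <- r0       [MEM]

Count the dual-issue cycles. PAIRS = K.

0. xor/add @i0/i1  | dual
1. blt @i2  | no-port BR/MEM
2. ld @i3  | RAW r2
3. mul @i4  | RAW r4
4. xor/and @i5/i6  | dual
5. st @i7  | no-port MEM/BR
6. blt/xor @i8/i9  | dual
7. st @i10  | no-port MEM/MEM
8. ld @i11  | tail

PAIRS = 3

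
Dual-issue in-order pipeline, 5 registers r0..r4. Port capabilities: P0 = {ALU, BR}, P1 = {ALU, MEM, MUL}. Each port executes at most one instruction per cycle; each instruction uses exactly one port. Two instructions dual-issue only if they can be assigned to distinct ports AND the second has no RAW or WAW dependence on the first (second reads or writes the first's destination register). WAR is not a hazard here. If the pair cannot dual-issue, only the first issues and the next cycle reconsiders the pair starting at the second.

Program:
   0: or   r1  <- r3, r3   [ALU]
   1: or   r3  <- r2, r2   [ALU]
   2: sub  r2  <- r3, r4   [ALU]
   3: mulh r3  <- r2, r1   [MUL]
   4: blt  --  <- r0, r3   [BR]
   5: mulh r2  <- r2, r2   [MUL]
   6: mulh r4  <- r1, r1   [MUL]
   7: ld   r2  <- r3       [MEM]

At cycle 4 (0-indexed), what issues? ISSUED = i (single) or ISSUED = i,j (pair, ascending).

[0] i0+i1  or/or  -- dual
[1] i2  sub  -- RAW r2
[2] i3  mulh  -- RAW r3
[3] i4+i5  blt/mulh  -- dual
[4] i6  mulh  -- no-port MUL/MEM
[5] i7  ld  -- tail

ISSUED = 6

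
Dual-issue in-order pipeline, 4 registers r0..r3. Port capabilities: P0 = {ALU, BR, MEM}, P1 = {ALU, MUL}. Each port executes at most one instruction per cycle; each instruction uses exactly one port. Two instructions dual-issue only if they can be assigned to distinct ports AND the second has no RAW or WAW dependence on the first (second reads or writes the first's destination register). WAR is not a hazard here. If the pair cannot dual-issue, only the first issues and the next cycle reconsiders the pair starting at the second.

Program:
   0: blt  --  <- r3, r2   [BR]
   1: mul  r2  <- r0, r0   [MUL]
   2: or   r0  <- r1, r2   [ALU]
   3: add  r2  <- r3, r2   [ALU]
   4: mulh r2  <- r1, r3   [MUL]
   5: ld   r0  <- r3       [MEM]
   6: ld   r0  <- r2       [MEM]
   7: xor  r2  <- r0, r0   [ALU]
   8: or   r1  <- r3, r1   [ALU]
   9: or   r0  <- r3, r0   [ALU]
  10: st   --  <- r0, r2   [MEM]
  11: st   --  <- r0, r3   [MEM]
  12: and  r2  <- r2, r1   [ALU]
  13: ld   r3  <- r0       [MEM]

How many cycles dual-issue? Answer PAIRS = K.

PAIRS = 5

0. blt.BR;mul.MUL @i0+i1  | pair
1. or.ALU;add.ALU @i2+i3  | pair
2. mulh.MUL;ld.MEM @i4+i5  | pair
3. ld.MEM @i6  | RAW r0
4. xor.ALU;or.ALU @i7+i8  | pair
5. or.ALU @i9  | RAW r0
6. st.MEM @i10  | no-port MEM/MEM
7. st.MEM;and.ALU @i11+i12  | pair
8. ld.MEM @i13  | tail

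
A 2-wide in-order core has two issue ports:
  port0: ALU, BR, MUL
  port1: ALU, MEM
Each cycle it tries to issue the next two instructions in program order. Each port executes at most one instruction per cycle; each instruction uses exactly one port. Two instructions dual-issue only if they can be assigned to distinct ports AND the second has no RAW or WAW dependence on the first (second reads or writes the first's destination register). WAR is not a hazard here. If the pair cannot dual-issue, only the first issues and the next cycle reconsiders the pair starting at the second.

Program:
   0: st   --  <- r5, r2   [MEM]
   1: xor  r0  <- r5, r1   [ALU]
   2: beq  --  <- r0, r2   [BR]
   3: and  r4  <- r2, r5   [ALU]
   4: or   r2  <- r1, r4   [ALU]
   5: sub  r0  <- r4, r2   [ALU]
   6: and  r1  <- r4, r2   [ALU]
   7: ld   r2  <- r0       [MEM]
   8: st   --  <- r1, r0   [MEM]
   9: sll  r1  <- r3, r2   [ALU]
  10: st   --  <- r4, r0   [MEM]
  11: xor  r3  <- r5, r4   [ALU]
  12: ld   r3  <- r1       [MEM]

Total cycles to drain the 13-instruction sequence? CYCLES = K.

t=0 i0+i1:st.MEM;xor.ALU ; dual
t=1 i2+i3:beq.BR;and.ALU ; dual
t=2 i4:or.ALU ; RAW r2
t=3 i5+i6:sub.ALU;and.ALU ; dual
t=4 i7:ld.MEM ; no-port MEM/MEM
t=5 i8+i9:st.MEM;sll.ALU ; dual
t=6 i10+i11:st.MEM;xor.ALU ; dual
t=7 i12:ld.MEM ; tail

CYCLES = 8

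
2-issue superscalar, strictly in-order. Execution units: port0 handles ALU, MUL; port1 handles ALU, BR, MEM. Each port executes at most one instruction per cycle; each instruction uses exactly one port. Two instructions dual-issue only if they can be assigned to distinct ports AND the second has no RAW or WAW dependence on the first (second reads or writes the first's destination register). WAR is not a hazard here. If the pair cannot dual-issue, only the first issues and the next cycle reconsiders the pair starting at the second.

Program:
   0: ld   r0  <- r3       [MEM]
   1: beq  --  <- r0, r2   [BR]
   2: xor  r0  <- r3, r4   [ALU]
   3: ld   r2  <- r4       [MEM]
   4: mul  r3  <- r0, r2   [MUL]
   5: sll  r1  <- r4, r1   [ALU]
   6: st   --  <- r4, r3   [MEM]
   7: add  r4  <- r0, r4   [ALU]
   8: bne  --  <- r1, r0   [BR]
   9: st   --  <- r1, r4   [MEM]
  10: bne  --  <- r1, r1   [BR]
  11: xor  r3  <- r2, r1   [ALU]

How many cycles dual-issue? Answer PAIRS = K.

PAIRS = 4

t=0 i0:ld ; no-port MEM/BR
t=1 i1&i2:beq;xor ; 2-wide
t=2 i3:ld ; RAW r2
t=3 i4&i5:mul;sll ; 2-wide
t=4 i6&i7:st;add ; 2-wide
t=5 i8:bne ; no-port BR/MEM
t=6 i9:st ; no-port MEM/BR
t=7 i10&i11:bne;xor ; 2-wide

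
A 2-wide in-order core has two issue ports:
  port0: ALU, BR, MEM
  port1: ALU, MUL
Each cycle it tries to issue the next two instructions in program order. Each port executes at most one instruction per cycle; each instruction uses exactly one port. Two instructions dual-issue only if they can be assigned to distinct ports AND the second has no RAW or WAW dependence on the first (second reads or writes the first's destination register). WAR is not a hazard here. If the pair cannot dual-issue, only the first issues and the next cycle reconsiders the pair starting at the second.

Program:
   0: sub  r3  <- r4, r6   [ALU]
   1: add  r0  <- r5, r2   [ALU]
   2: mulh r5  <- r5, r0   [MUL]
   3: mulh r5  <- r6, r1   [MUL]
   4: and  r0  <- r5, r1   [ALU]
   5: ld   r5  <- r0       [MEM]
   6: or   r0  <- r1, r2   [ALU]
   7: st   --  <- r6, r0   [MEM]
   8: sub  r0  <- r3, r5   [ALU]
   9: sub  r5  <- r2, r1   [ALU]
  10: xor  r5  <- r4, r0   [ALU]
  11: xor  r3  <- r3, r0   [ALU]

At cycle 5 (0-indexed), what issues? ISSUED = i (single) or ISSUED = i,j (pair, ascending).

ISSUED = 7,8

[0] i0,i1  sub.ALU add.ALU  -- 2-wide
[1] i2  mulh.MUL  -- no-port MUL/MUL
[2] i3  mulh.MUL  -- RAW r5
[3] i4  and.ALU  -- RAW r0
[4] i5,i6  ld.MEM or.ALU  -- 2-wide
[5] i7,i8  st.MEM sub.ALU  -- 2-wide
[6] i9  sub.ALU  -- WAW r5
[7] i10,i11  xor.ALU xor.ALU  -- 2-wide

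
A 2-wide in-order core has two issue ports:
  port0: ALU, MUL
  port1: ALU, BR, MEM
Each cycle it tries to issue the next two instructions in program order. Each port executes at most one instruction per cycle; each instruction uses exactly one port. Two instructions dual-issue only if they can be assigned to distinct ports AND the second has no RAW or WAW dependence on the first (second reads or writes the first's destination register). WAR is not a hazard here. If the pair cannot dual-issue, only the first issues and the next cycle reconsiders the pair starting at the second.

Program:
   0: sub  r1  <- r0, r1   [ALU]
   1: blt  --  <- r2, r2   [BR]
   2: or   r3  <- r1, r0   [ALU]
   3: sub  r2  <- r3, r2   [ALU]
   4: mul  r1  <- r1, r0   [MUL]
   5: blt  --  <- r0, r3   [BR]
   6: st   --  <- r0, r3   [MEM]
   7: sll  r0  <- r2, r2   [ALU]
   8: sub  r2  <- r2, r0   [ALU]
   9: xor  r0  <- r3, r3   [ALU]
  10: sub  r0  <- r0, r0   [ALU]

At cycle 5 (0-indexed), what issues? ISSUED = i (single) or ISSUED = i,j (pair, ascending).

[0] i0+i1  sub/blt  -- 2-wide
[1] i2  or  -- RAW r3
[2] i3+i4  sub/mul  -- 2-wide
[3] i5  blt  -- no-port BR/MEM
[4] i6+i7  st/sll  -- 2-wide
[5] i8+i9  sub/xor  -- 2-wide
[6] i10  sub  -- tail

ISSUED = 8,9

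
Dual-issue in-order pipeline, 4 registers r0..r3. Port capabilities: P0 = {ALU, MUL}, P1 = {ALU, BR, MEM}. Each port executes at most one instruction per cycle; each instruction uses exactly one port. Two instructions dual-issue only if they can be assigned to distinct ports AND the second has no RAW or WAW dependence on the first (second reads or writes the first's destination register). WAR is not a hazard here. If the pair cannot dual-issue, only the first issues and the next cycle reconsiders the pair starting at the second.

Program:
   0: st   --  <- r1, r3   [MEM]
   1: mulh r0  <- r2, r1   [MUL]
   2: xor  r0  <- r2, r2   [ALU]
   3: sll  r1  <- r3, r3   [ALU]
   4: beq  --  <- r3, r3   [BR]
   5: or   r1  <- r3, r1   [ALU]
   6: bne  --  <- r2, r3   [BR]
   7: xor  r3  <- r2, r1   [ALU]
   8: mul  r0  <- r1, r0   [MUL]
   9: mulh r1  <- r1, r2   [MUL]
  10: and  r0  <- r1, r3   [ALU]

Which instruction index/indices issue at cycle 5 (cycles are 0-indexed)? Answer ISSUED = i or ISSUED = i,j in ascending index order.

ISSUED = 9

c0: i0,i1 st.MEM mulh.MUL  2-wide
c1: i2,i3 xor.ALU sll.ALU  2-wide
c2: i4,i5 beq.BR or.ALU  2-wide
c3: i6,i7 bne.BR xor.ALU  2-wide
c4: i8 mul.MUL  no-port MUL/MUL
c5: i9 mulh.MUL  RAW r1
c6: i10 and.ALU  tail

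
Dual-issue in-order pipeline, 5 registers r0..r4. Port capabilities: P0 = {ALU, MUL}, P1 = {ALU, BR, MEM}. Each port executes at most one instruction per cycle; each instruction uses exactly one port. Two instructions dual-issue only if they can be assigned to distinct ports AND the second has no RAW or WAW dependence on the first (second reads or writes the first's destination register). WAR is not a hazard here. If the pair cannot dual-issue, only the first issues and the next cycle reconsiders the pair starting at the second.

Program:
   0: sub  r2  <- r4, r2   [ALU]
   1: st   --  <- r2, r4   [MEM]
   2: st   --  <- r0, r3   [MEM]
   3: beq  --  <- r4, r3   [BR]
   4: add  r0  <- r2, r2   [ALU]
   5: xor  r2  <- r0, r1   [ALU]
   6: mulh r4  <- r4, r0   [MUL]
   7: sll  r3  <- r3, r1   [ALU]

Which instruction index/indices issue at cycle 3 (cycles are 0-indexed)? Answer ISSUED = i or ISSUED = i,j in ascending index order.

ISSUED = 3,4

#0 head=0: sub.ALU i0 RAW r2
#1 head=1: st.MEM i1 no-port MEM/MEM
#2 head=2: st.MEM i2 no-port MEM/BR
#3 head=3: beq.BR+add.ALU i3/i4 2-wide
#4 head=5: xor.ALU+mulh.MUL i5/i6 2-wide
#5 head=7: sll.ALU i7 tail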